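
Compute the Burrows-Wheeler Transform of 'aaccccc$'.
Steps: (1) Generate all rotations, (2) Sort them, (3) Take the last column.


Rotations (sorted):
  0: $aaccccc -> last char: c
  1: aaccccc$ -> last char: $
  2: accccc$a -> last char: a
  3: c$aacccc -> last char: c
  4: cc$aaccc -> last char: c
  5: ccc$aacc -> last char: c
  6: cccc$aac -> last char: c
  7: ccccc$aa -> last char: a


BWT = c$acccca


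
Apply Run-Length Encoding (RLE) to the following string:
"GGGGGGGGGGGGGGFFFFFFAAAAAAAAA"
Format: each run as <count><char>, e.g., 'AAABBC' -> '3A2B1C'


Scanning runs left to right:
  i=0: run of 'G' x 14 -> '14G'
  i=14: run of 'F' x 6 -> '6F'
  i=20: run of 'A' x 9 -> '9A'

RLE = 14G6F9A


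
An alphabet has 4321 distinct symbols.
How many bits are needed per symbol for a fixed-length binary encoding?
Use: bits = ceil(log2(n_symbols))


log2(4321) = 12.0771
Bracket: 2^12 = 4096 < 4321 <= 2^13 = 8192
So ceil(log2(4321)) = 13

bits = ceil(log2(4321)) = ceil(12.0771) = 13 bits


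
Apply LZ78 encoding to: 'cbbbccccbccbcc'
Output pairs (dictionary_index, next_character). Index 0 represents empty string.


LZ78 encoding steps:
Dictionary: {0: ''}
Step 1: w='' (idx 0), next='c' -> output (0, 'c'), add 'c' as idx 1
Step 2: w='' (idx 0), next='b' -> output (0, 'b'), add 'b' as idx 2
Step 3: w='b' (idx 2), next='b' -> output (2, 'b'), add 'bb' as idx 3
Step 4: w='c' (idx 1), next='c' -> output (1, 'c'), add 'cc' as idx 4
Step 5: w='cc' (idx 4), next='b' -> output (4, 'b'), add 'ccb' as idx 5
Step 6: w='ccb' (idx 5), next='c' -> output (5, 'c'), add 'ccbc' as idx 6
Step 7: w='c' (idx 1), end of input -> output (1, '')


Encoded: [(0, 'c'), (0, 'b'), (2, 'b'), (1, 'c'), (4, 'b'), (5, 'c'), (1, '')]


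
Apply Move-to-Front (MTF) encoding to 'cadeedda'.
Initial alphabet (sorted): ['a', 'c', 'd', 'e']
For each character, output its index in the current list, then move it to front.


MTF encoding:
'c': index 1 in ['a', 'c', 'd', 'e'] -> ['c', 'a', 'd', 'e']
'a': index 1 in ['c', 'a', 'd', 'e'] -> ['a', 'c', 'd', 'e']
'd': index 2 in ['a', 'c', 'd', 'e'] -> ['d', 'a', 'c', 'e']
'e': index 3 in ['d', 'a', 'c', 'e'] -> ['e', 'd', 'a', 'c']
'e': index 0 in ['e', 'd', 'a', 'c'] -> ['e', 'd', 'a', 'c']
'd': index 1 in ['e', 'd', 'a', 'c'] -> ['d', 'e', 'a', 'c']
'd': index 0 in ['d', 'e', 'a', 'c'] -> ['d', 'e', 'a', 'c']
'a': index 2 in ['d', 'e', 'a', 'c'] -> ['a', 'd', 'e', 'c']


Output: [1, 1, 2, 3, 0, 1, 0, 2]


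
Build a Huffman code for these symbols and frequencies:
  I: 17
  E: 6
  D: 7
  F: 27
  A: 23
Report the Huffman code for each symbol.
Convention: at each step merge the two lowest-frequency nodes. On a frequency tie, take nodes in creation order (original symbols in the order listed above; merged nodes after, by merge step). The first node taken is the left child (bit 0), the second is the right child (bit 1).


Huffman tree construction:
Step 1: Merge E(6) + D(7) = 13
Step 2: Merge (E+D)(13) + I(17) = 30
Step 3: Merge A(23) + F(27) = 50
Step 4: Merge ((E+D)+I)(30) + (A+F)(50) = 80
Read each symbol's code off the tree from the root (left child = 0, right child = 1).

Codes:
  I: 01 (length 2)
  E: 000 (length 3)
  D: 001 (length 3)
  F: 11 (length 2)
  A: 10 (length 2)
Average code length: 173/80 = 2.1625 bits/symbol


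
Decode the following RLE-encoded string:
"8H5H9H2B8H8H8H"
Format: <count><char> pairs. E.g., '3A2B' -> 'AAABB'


Expanding each <count><char> pair:
  8H -> 'HHHHHHHH'
  5H -> 'HHHHH'
  9H -> 'HHHHHHHHH'
  2B -> 'BB'
  8H -> 'HHHHHHHH'
  8H -> 'HHHHHHHH'
  8H -> 'HHHHHHHH'

Decoded = HHHHHHHHHHHHHHHHHHHHHHBBHHHHHHHHHHHHHHHHHHHHHHHH


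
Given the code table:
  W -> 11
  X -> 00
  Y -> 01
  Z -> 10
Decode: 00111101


Decoding:
00 -> X
11 -> W
11 -> W
01 -> Y


Result: XWWY


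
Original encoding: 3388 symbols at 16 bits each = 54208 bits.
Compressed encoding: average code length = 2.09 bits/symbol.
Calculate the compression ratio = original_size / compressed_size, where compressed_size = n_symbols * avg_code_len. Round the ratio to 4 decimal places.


original_size = n_symbols * orig_bits = 3388 * 16 = 54208 bits
compressed_size = n_symbols * avg_code_len = 3388 * 2.09 = 7080.92 bits
ratio = original_size / compressed_size = 54208 / 7080.92 = 7.6555

Compression ratio = 7.6555


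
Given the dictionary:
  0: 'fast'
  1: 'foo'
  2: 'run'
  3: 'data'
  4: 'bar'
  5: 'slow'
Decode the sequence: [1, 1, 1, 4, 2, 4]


Look up each index in the dictionary:
  1 -> 'foo'
  1 -> 'foo'
  1 -> 'foo'
  4 -> 'bar'
  2 -> 'run'
  4 -> 'bar'

Decoded: "foo foo foo bar run bar"


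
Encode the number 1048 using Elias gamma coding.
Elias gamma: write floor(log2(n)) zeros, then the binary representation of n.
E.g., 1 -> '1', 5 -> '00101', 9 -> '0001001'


num_bits = floor(log2(1048)) + 1 = 11
leading_zeros = num_bits - 1 = 10
binary(1048) = 10000011000

Elias gamma(1048) = '0000000000' + '10000011000' = 000000000010000011000 (21 bits)


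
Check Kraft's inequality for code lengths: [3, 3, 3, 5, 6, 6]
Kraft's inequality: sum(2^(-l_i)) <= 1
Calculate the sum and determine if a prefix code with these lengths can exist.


Sum = 2^(-3) + 2^(-3) + 2^(-3) + 2^(-5) + 2^(-6) + 2^(-6)
    = 0.125 + 0.125 + 0.125 + 0.03125 + 0.015625 + 0.015625
    = 28/64 = 0.4375
Since 0.4375 <= 1, Kraft's inequality IS satisfied.
A prefix code with these lengths CAN exist.

Kraft sum = 0.4375. Satisfied.


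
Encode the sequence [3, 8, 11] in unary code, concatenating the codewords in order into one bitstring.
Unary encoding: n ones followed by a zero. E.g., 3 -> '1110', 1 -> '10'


Encode each number as n ones followed by a terminating 0:
  3 -> 1110 (4 bits)
  8 -> 111111110 (9 bits)
  11 -> 111111111110 (12 bits)
Total length = 4 + 9 + 12 = 25 bits.

Unary([3, 8, 11]) = 1110111111110111111111110 (25 bits)


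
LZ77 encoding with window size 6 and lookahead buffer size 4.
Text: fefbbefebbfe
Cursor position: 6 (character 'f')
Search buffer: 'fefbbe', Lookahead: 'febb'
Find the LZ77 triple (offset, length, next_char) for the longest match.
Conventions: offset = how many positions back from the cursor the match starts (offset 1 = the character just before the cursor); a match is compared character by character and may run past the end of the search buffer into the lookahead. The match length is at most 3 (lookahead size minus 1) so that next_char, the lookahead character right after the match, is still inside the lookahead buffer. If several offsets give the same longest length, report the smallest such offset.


Try each offset into the search buffer:
  offset=1 (pos 5, char 'e'): match length 0
  offset=2 (pos 4, char 'b'): match length 0
  offset=3 (pos 3, char 'b'): match length 0
  offset=4 (pos 2, char 'f'): match length 1
  offset=5 (pos 1, char 'e'): match length 0
  offset=6 (pos 0, char 'f'): match length 2
Longest match has length 2 at offset 6.
next_char = character at position 6 + 2 = 8 -> 'b'

Best match: offset=6, length=2 (matching 'fe' starting at position 0)
LZ77 triple: (6, 2, 'b')


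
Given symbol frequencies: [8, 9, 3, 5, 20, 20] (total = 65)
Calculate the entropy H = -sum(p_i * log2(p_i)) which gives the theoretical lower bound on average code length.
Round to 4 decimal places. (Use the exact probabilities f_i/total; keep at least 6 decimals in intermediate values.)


Per-symbol terms -p_i * log2(p_i) with p_i = f_i/65:
  p = 8/65 = 0.123077: log2(p) = -3.022368, -p*log2(p) = 0.371984
  p = 9/65 = 0.138462: log2(p) = -2.852443, -p*log2(p) = 0.394954
  p = 3/65 = 0.046154: log2(p) = -4.437405, -p*log2(p) = 0.204803
  p = 5/65 = 0.076923: log2(p) = -3.700440, -p*log2(p) = 0.284649
  p = 20/65 = 0.307692: log2(p) = -1.700440, -p*log2(p) = 0.523212
  p = 20/65 = 0.307692: log2(p) = -1.700440, -p*log2(p) = 0.523212
H = 0.371984 + 0.394954 + 0.204803 + 0.284649 + 0.523212 + 0.523212 = 2.302814

H = 2.3028 bits/symbol


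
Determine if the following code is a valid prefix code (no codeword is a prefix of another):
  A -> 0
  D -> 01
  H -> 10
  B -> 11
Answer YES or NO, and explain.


Checking each pair (does one codeword prefix another?):
  A='0' vs D='01': prefix -- VIOLATION

NO -- this is NOT a valid prefix code. A (0) is a prefix of D (01).


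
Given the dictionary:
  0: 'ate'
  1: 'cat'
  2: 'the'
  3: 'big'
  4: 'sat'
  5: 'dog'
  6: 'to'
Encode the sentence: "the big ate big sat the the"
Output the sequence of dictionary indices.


Look up each word in the dictionary:
  'the' -> 2
  'big' -> 3
  'ate' -> 0
  'big' -> 3
  'sat' -> 4
  'the' -> 2
  'the' -> 2

Encoded: [2, 3, 0, 3, 4, 2, 2]


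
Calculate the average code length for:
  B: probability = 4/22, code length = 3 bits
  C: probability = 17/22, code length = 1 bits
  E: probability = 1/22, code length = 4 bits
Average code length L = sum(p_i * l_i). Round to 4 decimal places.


Weighted contributions p_i * l_i:
  B: (4/22) * 3 = 12/22
  C: (17/22) * 1 = 17/22
  E: (1/22) * 4 = 4/22
Sum = (12 + 17 + 4)/22 = 33/22

L = 33/22 = 1.5000 bits/symbol


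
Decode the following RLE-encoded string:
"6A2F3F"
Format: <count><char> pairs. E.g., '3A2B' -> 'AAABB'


Expanding each <count><char> pair:
  6A -> 'AAAAAA'
  2F -> 'FF'
  3F -> 'FFF'

Decoded = AAAAAAFFFFF


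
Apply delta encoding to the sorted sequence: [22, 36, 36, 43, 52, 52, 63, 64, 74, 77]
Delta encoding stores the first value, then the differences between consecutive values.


First value: 22
Deltas:
  36 - 22 = 14
  36 - 36 = 0
  43 - 36 = 7
  52 - 43 = 9
  52 - 52 = 0
  63 - 52 = 11
  64 - 63 = 1
  74 - 64 = 10
  77 - 74 = 3


Delta encoded: [22, 14, 0, 7, 9, 0, 11, 1, 10, 3]


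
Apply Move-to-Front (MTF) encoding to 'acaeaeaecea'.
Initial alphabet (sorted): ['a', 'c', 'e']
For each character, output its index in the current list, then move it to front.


MTF encoding:
'a': index 0 in ['a', 'c', 'e'] -> ['a', 'c', 'e']
'c': index 1 in ['a', 'c', 'e'] -> ['c', 'a', 'e']
'a': index 1 in ['c', 'a', 'e'] -> ['a', 'c', 'e']
'e': index 2 in ['a', 'c', 'e'] -> ['e', 'a', 'c']
'a': index 1 in ['e', 'a', 'c'] -> ['a', 'e', 'c']
'e': index 1 in ['a', 'e', 'c'] -> ['e', 'a', 'c']
'a': index 1 in ['e', 'a', 'c'] -> ['a', 'e', 'c']
'e': index 1 in ['a', 'e', 'c'] -> ['e', 'a', 'c']
'c': index 2 in ['e', 'a', 'c'] -> ['c', 'e', 'a']
'e': index 1 in ['c', 'e', 'a'] -> ['e', 'c', 'a']
'a': index 2 in ['e', 'c', 'a'] -> ['a', 'e', 'c']


Output: [0, 1, 1, 2, 1, 1, 1, 1, 2, 1, 2]


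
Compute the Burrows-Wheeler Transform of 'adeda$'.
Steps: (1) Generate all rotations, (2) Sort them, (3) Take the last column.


Rotations (sorted):
  0: $adeda -> last char: a
  1: a$aded -> last char: d
  2: adeda$ -> last char: $
  3: da$ade -> last char: e
  4: deda$a -> last char: a
  5: eda$ad -> last char: d


BWT = ad$ead


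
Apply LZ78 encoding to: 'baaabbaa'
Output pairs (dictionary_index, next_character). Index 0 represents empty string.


LZ78 encoding steps:
Dictionary: {0: ''}
Step 1: w='' (idx 0), next='b' -> output (0, 'b'), add 'b' as idx 1
Step 2: w='' (idx 0), next='a' -> output (0, 'a'), add 'a' as idx 2
Step 3: w='a' (idx 2), next='a' -> output (2, 'a'), add 'aa' as idx 3
Step 4: w='b' (idx 1), next='b' -> output (1, 'b'), add 'bb' as idx 4
Step 5: w='aa' (idx 3), end of input -> output (3, '')


Encoded: [(0, 'b'), (0, 'a'), (2, 'a'), (1, 'b'), (3, '')]


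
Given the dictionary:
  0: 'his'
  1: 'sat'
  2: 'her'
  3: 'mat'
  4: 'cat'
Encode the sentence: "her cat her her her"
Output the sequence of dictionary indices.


Look up each word in the dictionary:
  'her' -> 2
  'cat' -> 4
  'her' -> 2
  'her' -> 2
  'her' -> 2

Encoded: [2, 4, 2, 2, 2]


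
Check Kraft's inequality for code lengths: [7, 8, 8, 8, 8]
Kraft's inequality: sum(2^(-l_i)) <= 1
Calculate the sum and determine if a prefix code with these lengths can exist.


Sum = 2^(-7) + 2^(-8) + 2^(-8) + 2^(-8) + 2^(-8)
    = 0.0078125 + 0.00390625 + 0.00390625 + 0.00390625 + 0.00390625
    = 6/256 = 0.0234375
Since 0.0234375 <= 1, Kraft's inequality IS satisfied.
A prefix code with these lengths CAN exist.

Kraft sum = 0.0234375. Satisfied.


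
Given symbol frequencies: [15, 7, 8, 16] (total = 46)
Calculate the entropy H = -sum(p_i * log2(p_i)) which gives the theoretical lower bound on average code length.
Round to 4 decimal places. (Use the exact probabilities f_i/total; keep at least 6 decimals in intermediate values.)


Per-symbol terms -p_i * log2(p_i) with p_i = f_i/46:
  p = 15/46 = 0.326087: log2(p) = -1.616671, -p*log2(p) = 0.527175
  p = 7/46 = 0.152174: log2(p) = -2.716207, -p*log2(p) = 0.413336
  p = 8/46 = 0.173913: log2(p) = -2.523562, -p*log2(p) = 0.438880
  p = 16/46 = 0.347826: log2(p) = -1.523562, -p*log2(p) = 0.529935
H = 0.527175 + 0.413336 + 0.438880 + 0.529935 = 1.909326

H = 1.9093 bits/symbol


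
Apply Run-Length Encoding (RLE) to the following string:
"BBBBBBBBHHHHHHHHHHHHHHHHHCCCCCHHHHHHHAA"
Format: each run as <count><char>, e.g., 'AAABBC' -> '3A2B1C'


Scanning runs left to right:
  i=0: run of 'B' x 8 -> '8B'
  i=8: run of 'H' x 17 -> '17H'
  i=25: run of 'C' x 5 -> '5C'
  i=30: run of 'H' x 7 -> '7H'
  i=37: run of 'A' x 2 -> '2A'

RLE = 8B17H5C7H2A


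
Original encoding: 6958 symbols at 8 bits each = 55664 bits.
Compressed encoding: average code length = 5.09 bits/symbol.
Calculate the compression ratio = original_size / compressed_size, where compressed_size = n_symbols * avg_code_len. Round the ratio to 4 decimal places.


original_size = n_symbols * orig_bits = 6958 * 8 = 55664 bits
compressed_size = n_symbols * avg_code_len = 6958 * 5.09 = 35416.22 bits
ratio = original_size / compressed_size = 55664 / 35416.22 = 1.5717

Compression ratio = 1.5717


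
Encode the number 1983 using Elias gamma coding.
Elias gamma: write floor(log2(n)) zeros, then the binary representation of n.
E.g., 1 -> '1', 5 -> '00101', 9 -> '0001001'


num_bits = floor(log2(1983)) + 1 = 11
leading_zeros = num_bits - 1 = 10
binary(1983) = 11110111111

Elias gamma(1983) = '0000000000' + '11110111111' = 000000000011110111111 (21 bits)


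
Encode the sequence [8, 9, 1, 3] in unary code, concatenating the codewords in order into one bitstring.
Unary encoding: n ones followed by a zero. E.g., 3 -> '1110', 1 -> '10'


Encode each number as n ones followed by a terminating 0:
  8 -> 111111110 (9 bits)
  9 -> 1111111110 (10 bits)
  1 -> 10 (2 bits)
  3 -> 1110 (4 bits)
Total length = 9 + 10 + 2 + 4 = 25 bits.

Unary([8, 9, 1, 3]) = 1111111101111111110101110 (25 bits)


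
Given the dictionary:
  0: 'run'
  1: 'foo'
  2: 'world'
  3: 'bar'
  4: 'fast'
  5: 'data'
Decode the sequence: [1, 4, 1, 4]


Look up each index in the dictionary:
  1 -> 'foo'
  4 -> 'fast'
  1 -> 'foo'
  4 -> 'fast'

Decoded: "foo fast foo fast"


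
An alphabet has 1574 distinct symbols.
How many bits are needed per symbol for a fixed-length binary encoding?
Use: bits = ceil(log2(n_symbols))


log2(1574) = 10.6202
Bracket: 2^10 = 1024 < 1574 <= 2^11 = 2048
So ceil(log2(1574)) = 11

bits = ceil(log2(1574)) = ceil(10.6202) = 11 bits


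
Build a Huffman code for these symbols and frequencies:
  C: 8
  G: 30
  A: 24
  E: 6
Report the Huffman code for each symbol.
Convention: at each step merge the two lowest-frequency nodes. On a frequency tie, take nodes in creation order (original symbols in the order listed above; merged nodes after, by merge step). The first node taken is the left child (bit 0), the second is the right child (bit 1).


Huffman tree construction:
Step 1: Merge E(6) + C(8) = 14
Step 2: Merge (E+C)(14) + A(24) = 38
Step 3: Merge G(30) + ((E+C)+A)(38) = 68
Read each symbol's code off the tree from the root (left child = 0, right child = 1).

Codes:
  C: 101 (length 3)
  G: 0 (length 1)
  A: 11 (length 2)
  E: 100 (length 3)
Average code length: 120/68 = 1.7647 bits/symbol


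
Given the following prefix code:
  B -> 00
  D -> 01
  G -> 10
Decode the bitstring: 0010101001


Decoding step by step:
Bits 00 -> B
Bits 10 -> G
Bits 10 -> G
Bits 10 -> G
Bits 01 -> D


Decoded message: BGGGD


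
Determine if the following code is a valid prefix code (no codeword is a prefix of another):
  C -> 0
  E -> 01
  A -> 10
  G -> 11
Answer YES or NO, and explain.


Checking each pair (does one codeword prefix another?):
  C='0' vs E='01': prefix -- VIOLATION

NO -- this is NOT a valid prefix code. C (0) is a prefix of E (01).


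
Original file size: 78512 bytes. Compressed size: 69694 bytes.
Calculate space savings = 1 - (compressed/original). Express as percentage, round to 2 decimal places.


ratio = compressed/original = 69694/78512 = 0.887686
savings = 1 - ratio = 1 - 0.887686 = 0.112314
as a percentage: 0.112314 * 100 = 11.23%

Space savings = 1 - 69694/78512 = 11.23%


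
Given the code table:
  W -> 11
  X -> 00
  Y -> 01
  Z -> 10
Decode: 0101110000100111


Decoding:
01 -> Y
01 -> Y
11 -> W
00 -> X
00 -> X
10 -> Z
01 -> Y
11 -> W


Result: YYWXXZYW


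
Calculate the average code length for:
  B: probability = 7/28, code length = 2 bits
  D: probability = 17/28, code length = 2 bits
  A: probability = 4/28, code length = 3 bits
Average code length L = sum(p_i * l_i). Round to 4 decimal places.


Weighted contributions p_i * l_i:
  B: (7/28) * 2 = 14/28
  D: (17/28) * 2 = 34/28
  A: (4/28) * 3 = 12/28
Sum = (14 + 34 + 12)/28 = 60/28

L = 60/28 = 2.1429 bits/symbol


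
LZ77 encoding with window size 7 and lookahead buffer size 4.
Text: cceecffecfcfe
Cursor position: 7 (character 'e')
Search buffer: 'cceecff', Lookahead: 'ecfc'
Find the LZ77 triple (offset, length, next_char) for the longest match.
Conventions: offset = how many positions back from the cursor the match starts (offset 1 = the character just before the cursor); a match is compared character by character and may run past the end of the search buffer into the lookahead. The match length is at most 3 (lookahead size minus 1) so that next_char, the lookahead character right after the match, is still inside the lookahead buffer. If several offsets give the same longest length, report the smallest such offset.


Try each offset into the search buffer:
  offset=1 (pos 6, char 'f'): match length 0
  offset=2 (pos 5, char 'f'): match length 0
  offset=3 (pos 4, char 'c'): match length 0
  offset=4 (pos 3, char 'e'): match length 3
  offset=5 (pos 2, char 'e'): match length 1
  offset=6 (pos 1, char 'c'): match length 0
  offset=7 (pos 0, char 'c'): match length 0
Longest match has length 3 at offset 4.
next_char = character at position 7 + 3 = 10 -> 'c'

Best match: offset=4, length=3 (matching 'ecf' starting at position 3)
LZ77 triple: (4, 3, 'c')


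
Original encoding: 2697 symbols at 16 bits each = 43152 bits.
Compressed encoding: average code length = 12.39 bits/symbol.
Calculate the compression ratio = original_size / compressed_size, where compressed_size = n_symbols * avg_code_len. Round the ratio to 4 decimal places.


original_size = n_symbols * orig_bits = 2697 * 16 = 43152 bits
compressed_size = n_symbols * avg_code_len = 2697 * 12.39 = 33415.83 bits
ratio = original_size / compressed_size = 43152 / 33415.83 = 1.2914

Compression ratio = 1.2914


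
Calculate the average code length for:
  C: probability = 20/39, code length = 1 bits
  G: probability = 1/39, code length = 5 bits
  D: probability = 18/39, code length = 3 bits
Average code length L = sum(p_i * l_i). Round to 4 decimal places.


Weighted contributions p_i * l_i:
  C: (20/39) * 1 = 20/39
  G: (1/39) * 5 = 5/39
  D: (18/39) * 3 = 54/39
Sum = (20 + 5 + 54)/39 = 79/39

L = 79/39 = 2.0256 bits/symbol


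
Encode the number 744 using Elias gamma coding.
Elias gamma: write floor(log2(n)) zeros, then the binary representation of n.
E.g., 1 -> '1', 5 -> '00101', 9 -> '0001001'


num_bits = floor(log2(744)) + 1 = 10
leading_zeros = num_bits - 1 = 9
binary(744) = 1011101000

Elias gamma(744) = '000000000' + '1011101000' = 0000000001011101000 (19 bits)


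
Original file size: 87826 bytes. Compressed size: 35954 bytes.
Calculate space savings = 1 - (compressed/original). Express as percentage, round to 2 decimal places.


ratio = compressed/original = 35954/87826 = 0.409378
savings = 1 - ratio = 1 - 0.409378 = 0.590622
as a percentage: 0.590622 * 100 = 59.06%

Space savings = 1 - 35954/87826 = 59.06%


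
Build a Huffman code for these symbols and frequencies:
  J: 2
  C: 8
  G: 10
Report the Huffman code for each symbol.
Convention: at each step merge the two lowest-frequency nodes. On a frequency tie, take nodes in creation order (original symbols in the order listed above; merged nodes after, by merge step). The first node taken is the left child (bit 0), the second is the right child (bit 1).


Huffman tree construction:
Step 1: Merge J(2) + C(8) = 10
Step 2: Merge G(10) + (J+C)(10) = 20
Read each symbol's code off the tree from the root (left child = 0, right child = 1).

Codes:
  J: 10 (length 2)
  C: 11 (length 2)
  G: 0 (length 1)
Average code length: 30/20 = 1.5000 bits/symbol


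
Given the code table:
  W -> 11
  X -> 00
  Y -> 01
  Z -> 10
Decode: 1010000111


Decoding:
10 -> Z
10 -> Z
00 -> X
01 -> Y
11 -> W


Result: ZZXYW


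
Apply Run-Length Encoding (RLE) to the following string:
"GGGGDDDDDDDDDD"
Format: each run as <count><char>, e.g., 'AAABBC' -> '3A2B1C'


Scanning runs left to right:
  i=0: run of 'G' x 4 -> '4G'
  i=4: run of 'D' x 10 -> '10D'

RLE = 4G10D


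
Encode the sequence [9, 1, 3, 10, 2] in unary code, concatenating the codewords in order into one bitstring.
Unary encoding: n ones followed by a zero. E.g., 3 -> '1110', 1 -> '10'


Encode each number as n ones followed by a terminating 0:
  9 -> 1111111110 (10 bits)
  1 -> 10 (2 bits)
  3 -> 1110 (4 bits)
  10 -> 11111111110 (11 bits)
  2 -> 110 (3 bits)
Total length = 10 + 2 + 4 + 11 + 3 = 30 bits.

Unary([9, 1, 3, 10, 2]) = 111111111010111011111111110110 (30 bits)


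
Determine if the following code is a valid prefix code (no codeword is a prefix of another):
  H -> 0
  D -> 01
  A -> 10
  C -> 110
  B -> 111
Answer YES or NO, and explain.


Checking each pair (does one codeword prefix another?):
  H='0' vs D='01': prefix -- VIOLATION

NO -- this is NOT a valid prefix code. H (0) is a prefix of D (01).


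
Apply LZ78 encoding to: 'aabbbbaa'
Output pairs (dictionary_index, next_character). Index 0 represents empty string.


LZ78 encoding steps:
Dictionary: {0: ''}
Step 1: w='' (idx 0), next='a' -> output (0, 'a'), add 'a' as idx 1
Step 2: w='a' (idx 1), next='b' -> output (1, 'b'), add 'ab' as idx 2
Step 3: w='' (idx 0), next='b' -> output (0, 'b'), add 'b' as idx 3
Step 4: w='b' (idx 3), next='b' -> output (3, 'b'), add 'bb' as idx 4
Step 5: w='a' (idx 1), next='a' -> output (1, 'a'), add 'aa' as idx 5


Encoded: [(0, 'a'), (1, 'b'), (0, 'b'), (3, 'b'), (1, 'a')]


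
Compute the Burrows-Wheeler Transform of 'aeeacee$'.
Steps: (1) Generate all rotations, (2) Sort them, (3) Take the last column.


Rotations (sorted):
  0: $aeeacee -> last char: e
  1: acee$aee -> last char: e
  2: aeeacee$ -> last char: $
  3: cee$aeea -> last char: a
  4: e$aeeace -> last char: e
  5: eacee$ae -> last char: e
  6: ee$aeeac -> last char: c
  7: eeacee$a -> last char: a


BWT = ee$aeeca


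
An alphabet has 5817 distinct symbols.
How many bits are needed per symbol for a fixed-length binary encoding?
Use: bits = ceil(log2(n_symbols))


log2(5817) = 12.5061
Bracket: 2^12 = 4096 < 5817 <= 2^13 = 8192
So ceil(log2(5817)) = 13

bits = ceil(log2(5817)) = ceil(12.5061) = 13 bits


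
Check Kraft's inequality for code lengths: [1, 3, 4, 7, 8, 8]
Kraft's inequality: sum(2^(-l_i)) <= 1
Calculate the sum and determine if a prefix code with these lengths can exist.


Sum = 2^(-1) + 2^(-3) + 2^(-4) + 2^(-7) + 2^(-8) + 2^(-8)
    = 0.5 + 0.125 + 0.0625 + 0.0078125 + 0.00390625 + 0.00390625
    = 180/256 = 0.703125
Since 0.703125 <= 1, Kraft's inequality IS satisfied.
A prefix code with these lengths CAN exist.

Kraft sum = 0.703125. Satisfied.


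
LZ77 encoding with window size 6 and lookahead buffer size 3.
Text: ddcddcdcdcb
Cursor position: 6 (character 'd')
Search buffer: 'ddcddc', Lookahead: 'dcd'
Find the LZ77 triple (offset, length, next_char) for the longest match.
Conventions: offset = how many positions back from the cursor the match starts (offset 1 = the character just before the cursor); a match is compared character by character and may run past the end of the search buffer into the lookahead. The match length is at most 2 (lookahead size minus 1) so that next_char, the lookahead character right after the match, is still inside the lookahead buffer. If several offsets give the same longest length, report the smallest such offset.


Try each offset into the search buffer:
  offset=1 (pos 5, char 'c'): match length 0
  offset=2 (pos 4, char 'd'): match length 2
  offset=3 (pos 3, char 'd'): match length 1
  offset=4 (pos 2, char 'c'): match length 0
  offset=5 (pos 1, char 'd'): match length 2
  offset=6 (pos 0, char 'd'): match length 1
Longest match has length 2, found at offsets 2, 5; take the smallest, offset 2.
next_char = character at position 6 + 2 = 8 -> 'd'

Best match: offset=2, length=2 (matching 'dc' starting at position 4)
LZ77 triple: (2, 2, 'd')


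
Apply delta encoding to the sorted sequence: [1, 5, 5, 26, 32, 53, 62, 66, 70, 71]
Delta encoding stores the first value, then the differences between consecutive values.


First value: 1
Deltas:
  5 - 1 = 4
  5 - 5 = 0
  26 - 5 = 21
  32 - 26 = 6
  53 - 32 = 21
  62 - 53 = 9
  66 - 62 = 4
  70 - 66 = 4
  71 - 70 = 1


Delta encoded: [1, 4, 0, 21, 6, 21, 9, 4, 4, 1]


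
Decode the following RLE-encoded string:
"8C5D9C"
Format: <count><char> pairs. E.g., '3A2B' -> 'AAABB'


Expanding each <count><char> pair:
  8C -> 'CCCCCCCC'
  5D -> 'DDDDD'
  9C -> 'CCCCCCCCC'

Decoded = CCCCCCCCDDDDDCCCCCCCCC


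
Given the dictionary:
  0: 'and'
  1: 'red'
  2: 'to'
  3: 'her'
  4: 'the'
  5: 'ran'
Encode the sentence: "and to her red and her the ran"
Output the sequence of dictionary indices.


Look up each word in the dictionary:
  'and' -> 0
  'to' -> 2
  'her' -> 3
  'red' -> 1
  'and' -> 0
  'her' -> 3
  'the' -> 4
  'ran' -> 5

Encoded: [0, 2, 3, 1, 0, 3, 4, 5]


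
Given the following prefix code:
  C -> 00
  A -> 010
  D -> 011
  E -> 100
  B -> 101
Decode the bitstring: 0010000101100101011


Decoding step by step:
Bits 00 -> C
Bits 100 -> E
Bits 00 -> C
Bits 101 -> B
Bits 100 -> E
Bits 101 -> B
Bits 011 -> D


Decoded message: CECBEBD


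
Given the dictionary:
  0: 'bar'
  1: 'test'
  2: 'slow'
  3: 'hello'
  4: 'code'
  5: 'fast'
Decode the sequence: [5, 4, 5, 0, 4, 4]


Look up each index in the dictionary:
  5 -> 'fast'
  4 -> 'code'
  5 -> 'fast'
  0 -> 'bar'
  4 -> 'code'
  4 -> 'code'

Decoded: "fast code fast bar code code"


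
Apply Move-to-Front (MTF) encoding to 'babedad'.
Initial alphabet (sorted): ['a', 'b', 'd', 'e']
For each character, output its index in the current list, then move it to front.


MTF encoding:
'b': index 1 in ['a', 'b', 'd', 'e'] -> ['b', 'a', 'd', 'e']
'a': index 1 in ['b', 'a', 'd', 'e'] -> ['a', 'b', 'd', 'e']
'b': index 1 in ['a', 'b', 'd', 'e'] -> ['b', 'a', 'd', 'e']
'e': index 3 in ['b', 'a', 'd', 'e'] -> ['e', 'b', 'a', 'd']
'd': index 3 in ['e', 'b', 'a', 'd'] -> ['d', 'e', 'b', 'a']
'a': index 3 in ['d', 'e', 'b', 'a'] -> ['a', 'd', 'e', 'b']
'd': index 1 in ['a', 'd', 'e', 'b'] -> ['d', 'a', 'e', 'b']


Output: [1, 1, 1, 3, 3, 3, 1]


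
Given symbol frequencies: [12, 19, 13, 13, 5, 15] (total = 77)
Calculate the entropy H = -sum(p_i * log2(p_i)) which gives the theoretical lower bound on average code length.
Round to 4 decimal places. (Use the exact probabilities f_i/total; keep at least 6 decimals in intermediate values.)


Per-symbol terms -p_i * log2(p_i) with p_i = f_i/77:
  p = 12/77 = 0.155844: log2(p) = -2.681824, -p*log2(p) = 0.417947
  p = 19/77 = 0.246753: log2(p) = -2.018859, -p*log2(p) = 0.498160
  p = 13/77 = 0.168831: log2(p) = -2.566347, -p*log2(p) = 0.433279
  p = 13/77 = 0.168831: log2(p) = -2.566347, -p*log2(p) = 0.433279
  p = 5/77 = 0.064935: log2(p) = -3.944858, -p*log2(p) = 0.256160
  p = 15/77 = 0.194805: log2(p) = -2.359896, -p*log2(p) = 0.459720
H = 0.417947 + 0.498160 + 0.433279 + 0.433279 + 0.256160 + 0.459720 = 2.498545

H = 2.4985 bits/symbol


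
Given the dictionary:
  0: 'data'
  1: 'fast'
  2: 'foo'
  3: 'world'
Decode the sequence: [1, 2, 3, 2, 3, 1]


Look up each index in the dictionary:
  1 -> 'fast'
  2 -> 'foo'
  3 -> 'world'
  2 -> 'foo'
  3 -> 'world'
  1 -> 'fast'

Decoded: "fast foo world foo world fast"


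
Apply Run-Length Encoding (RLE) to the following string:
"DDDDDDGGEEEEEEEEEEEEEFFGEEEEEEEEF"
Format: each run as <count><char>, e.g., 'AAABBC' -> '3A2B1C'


Scanning runs left to right:
  i=0: run of 'D' x 6 -> '6D'
  i=6: run of 'G' x 2 -> '2G'
  i=8: run of 'E' x 13 -> '13E'
  i=21: run of 'F' x 2 -> '2F'
  i=23: run of 'G' x 1 -> '1G'
  i=24: run of 'E' x 8 -> '8E'
  i=32: run of 'F' x 1 -> '1F'

RLE = 6D2G13E2F1G8E1F


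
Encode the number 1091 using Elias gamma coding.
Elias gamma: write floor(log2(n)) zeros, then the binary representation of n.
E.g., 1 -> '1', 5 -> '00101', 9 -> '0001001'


num_bits = floor(log2(1091)) + 1 = 11
leading_zeros = num_bits - 1 = 10
binary(1091) = 10001000011

Elias gamma(1091) = '0000000000' + '10001000011' = 000000000010001000011 (21 bits)


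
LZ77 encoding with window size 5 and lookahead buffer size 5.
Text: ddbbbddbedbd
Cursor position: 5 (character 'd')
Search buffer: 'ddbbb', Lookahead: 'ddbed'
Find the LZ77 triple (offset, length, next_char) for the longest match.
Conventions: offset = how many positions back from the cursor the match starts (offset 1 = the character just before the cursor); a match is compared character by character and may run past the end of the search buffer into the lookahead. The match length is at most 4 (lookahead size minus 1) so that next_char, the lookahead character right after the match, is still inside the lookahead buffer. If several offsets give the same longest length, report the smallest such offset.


Try each offset into the search buffer:
  offset=1 (pos 4, char 'b'): match length 0
  offset=2 (pos 3, char 'b'): match length 0
  offset=3 (pos 2, char 'b'): match length 0
  offset=4 (pos 1, char 'd'): match length 1
  offset=5 (pos 0, char 'd'): match length 3
Longest match has length 3 at offset 5.
next_char = character at position 5 + 3 = 8 -> 'e'

Best match: offset=5, length=3 (matching 'ddb' starting at position 0)
LZ77 triple: (5, 3, 'e')


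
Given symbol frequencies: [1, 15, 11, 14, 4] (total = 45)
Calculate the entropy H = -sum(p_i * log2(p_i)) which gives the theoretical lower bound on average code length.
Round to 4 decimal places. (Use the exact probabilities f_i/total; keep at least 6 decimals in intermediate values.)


Per-symbol terms -p_i * log2(p_i) with p_i = f_i/45:
  p = 1/45 = 0.022222: log2(p) = -5.491853, -p*log2(p) = 0.122041
  p = 15/45 = 0.333333: log2(p) = -1.584963, -p*log2(p) = 0.528321
  p = 11/45 = 0.244444: log2(p) = -2.032421, -p*log2(p) = 0.496814
  p = 14/45 = 0.311111: log2(p) = -1.684498, -p*log2(p) = 0.524066
  p = 4/45 = 0.088889: log2(p) = -3.491853, -p*log2(p) = 0.310387
H = 0.122041 + 0.528321 + 0.496814 + 0.524066 + 0.310387 = 1.981629

H = 1.9816 bits/symbol


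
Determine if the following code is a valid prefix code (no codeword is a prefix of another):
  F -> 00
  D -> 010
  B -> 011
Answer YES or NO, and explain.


Checking each pair (does one codeword prefix another?):
  F='00' vs D='010': no prefix
  F='00' vs B='011': no prefix
  D='010' vs F='00': no prefix
  D='010' vs B='011': no prefix
  B='011' vs F='00': no prefix
  B='011' vs D='010': no prefix
No violation found over all pairs.

YES -- this is a valid prefix code. No codeword is a prefix of any other codeword.


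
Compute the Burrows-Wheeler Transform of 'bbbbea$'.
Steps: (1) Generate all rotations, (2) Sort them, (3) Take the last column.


Rotations (sorted):
  0: $bbbbea -> last char: a
  1: a$bbbbe -> last char: e
  2: bbbbea$ -> last char: $
  3: bbbea$b -> last char: b
  4: bbea$bb -> last char: b
  5: bea$bbb -> last char: b
  6: ea$bbbb -> last char: b


BWT = ae$bbbb


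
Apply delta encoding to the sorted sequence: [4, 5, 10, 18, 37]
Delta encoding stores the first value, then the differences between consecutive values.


First value: 4
Deltas:
  5 - 4 = 1
  10 - 5 = 5
  18 - 10 = 8
  37 - 18 = 19


Delta encoded: [4, 1, 5, 8, 19]


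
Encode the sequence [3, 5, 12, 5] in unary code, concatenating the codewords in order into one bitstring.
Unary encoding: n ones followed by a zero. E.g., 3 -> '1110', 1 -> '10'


Encode each number as n ones followed by a terminating 0:
  3 -> 1110 (4 bits)
  5 -> 111110 (6 bits)
  12 -> 1111111111110 (13 bits)
  5 -> 111110 (6 bits)
Total length = 4 + 6 + 13 + 6 = 29 bits.

Unary([3, 5, 12, 5]) = 11101111101111111111110111110 (29 bits)


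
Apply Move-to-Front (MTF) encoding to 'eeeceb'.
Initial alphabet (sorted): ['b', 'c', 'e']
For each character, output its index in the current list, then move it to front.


MTF encoding:
'e': index 2 in ['b', 'c', 'e'] -> ['e', 'b', 'c']
'e': index 0 in ['e', 'b', 'c'] -> ['e', 'b', 'c']
'e': index 0 in ['e', 'b', 'c'] -> ['e', 'b', 'c']
'c': index 2 in ['e', 'b', 'c'] -> ['c', 'e', 'b']
'e': index 1 in ['c', 'e', 'b'] -> ['e', 'c', 'b']
'b': index 2 in ['e', 'c', 'b'] -> ['b', 'e', 'c']


Output: [2, 0, 0, 2, 1, 2]


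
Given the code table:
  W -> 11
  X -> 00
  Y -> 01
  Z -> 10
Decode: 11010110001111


Decoding:
11 -> W
01 -> Y
01 -> Y
10 -> Z
00 -> X
11 -> W
11 -> W


Result: WYYZXWW


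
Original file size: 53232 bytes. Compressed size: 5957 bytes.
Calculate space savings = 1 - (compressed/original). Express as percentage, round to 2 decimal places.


ratio = compressed/original = 5957/53232 = 0.111906
savings = 1 - ratio = 1 - 0.111906 = 0.888094
as a percentage: 0.888094 * 100 = 88.81%

Space savings = 1 - 5957/53232 = 88.81%


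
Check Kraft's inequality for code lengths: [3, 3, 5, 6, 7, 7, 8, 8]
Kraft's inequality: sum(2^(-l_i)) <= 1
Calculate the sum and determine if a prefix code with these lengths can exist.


Sum = 2^(-3) + 2^(-3) + 2^(-5) + 2^(-6) + 2^(-7) + 2^(-7) + 2^(-8) + 2^(-8)
    = 0.125 + 0.125 + 0.03125 + 0.015625 + 0.0078125 + 0.0078125 + 0.00390625 + 0.00390625
    = 82/256 = 0.3203125
Since 0.3203125 <= 1, Kraft's inequality IS satisfied.
A prefix code with these lengths CAN exist.

Kraft sum = 0.3203125. Satisfied.


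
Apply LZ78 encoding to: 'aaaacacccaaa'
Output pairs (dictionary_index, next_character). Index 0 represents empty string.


LZ78 encoding steps:
Dictionary: {0: ''}
Step 1: w='' (idx 0), next='a' -> output (0, 'a'), add 'a' as idx 1
Step 2: w='a' (idx 1), next='a' -> output (1, 'a'), add 'aa' as idx 2
Step 3: w='a' (idx 1), next='c' -> output (1, 'c'), add 'ac' as idx 3
Step 4: w='ac' (idx 3), next='c' -> output (3, 'c'), add 'acc' as idx 4
Step 5: w='' (idx 0), next='c' -> output (0, 'c'), add 'c' as idx 5
Step 6: w='aa' (idx 2), next='a' -> output (2, 'a'), add 'aaa' as idx 6


Encoded: [(0, 'a'), (1, 'a'), (1, 'c'), (3, 'c'), (0, 'c'), (2, 'a')]


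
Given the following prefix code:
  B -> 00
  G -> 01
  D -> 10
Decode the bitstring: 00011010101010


Decoding step by step:
Bits 00 -> B
Bits 01 -> G
Bits 10 -> D
Bits 10 -> D
Bits 10 -> D
Bits 10 -> D
Bits 10 -> D


Decoded message: BGDDDDD


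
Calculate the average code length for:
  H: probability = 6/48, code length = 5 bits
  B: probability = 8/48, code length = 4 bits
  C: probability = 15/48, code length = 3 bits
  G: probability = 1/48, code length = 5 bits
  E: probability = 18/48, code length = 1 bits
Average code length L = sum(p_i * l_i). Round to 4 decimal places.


Weighted contributions p_i * l_i:
  H: (6/48) * 5 = 30/48
  B: (8/48) * 4 = 32/48
  C: (15/48) * 3 = 45/48
  G: (1/48) * 5 = 5/48
  E: (18/48) * 1 = 18/48
Sum = (30 + 32 + 45 + 5 + 18)/48 = 130/48

L = 130/48 = 2.7083 bits/symbol


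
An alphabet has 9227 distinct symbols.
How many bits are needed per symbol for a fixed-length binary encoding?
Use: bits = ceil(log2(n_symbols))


log2(9227) = 13.1716
Bracket: 2^13 = 8192 < 9227 <= 2^14 = 16384
So ceil(log2(9227)) = 14

bits = ceil(log2(9227)) = ceil(13.1716) = 14 bits


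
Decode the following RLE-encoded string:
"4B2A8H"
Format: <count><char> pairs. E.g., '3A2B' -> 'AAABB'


Expanding each <count><char> pair:
  4B -> 'BBBB'
  2A -> 'AA'
  8H -> 'HHHHHHHH'

Decoded = BBBBAAHHHHHHHH


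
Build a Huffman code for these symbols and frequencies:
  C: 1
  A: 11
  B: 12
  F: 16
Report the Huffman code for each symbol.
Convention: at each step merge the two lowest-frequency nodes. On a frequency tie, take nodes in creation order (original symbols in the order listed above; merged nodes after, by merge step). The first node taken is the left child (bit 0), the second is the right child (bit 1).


Huffman tree construction:
Step 1: Merge C(1) + A(11) = 12
Step 2: Merge B(12) + (C+A)(12) = 24
Step 3: Merge F(16) + (B+(C+A))(24) = 40
Read each symbol's code off the tree from the root (left child = 0, right child = 1).

Codes:
  C: 110 (length 3)
  A: 111 (length 3)
  B: 10 (length 2)
  F: 0 (length 1)
Average code length: 76/40 = 1.9000 bits/symbol


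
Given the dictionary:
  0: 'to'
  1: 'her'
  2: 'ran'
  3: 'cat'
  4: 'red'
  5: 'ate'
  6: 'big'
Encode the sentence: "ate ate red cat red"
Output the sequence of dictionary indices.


Look up each word in the dictionary:
  'ate' -> 5
  'ate' -> 5
  'red' -> 4
  'cat' -> 3
  'red' -> 4

Encoded: [5, 5, 4, 3, 4]


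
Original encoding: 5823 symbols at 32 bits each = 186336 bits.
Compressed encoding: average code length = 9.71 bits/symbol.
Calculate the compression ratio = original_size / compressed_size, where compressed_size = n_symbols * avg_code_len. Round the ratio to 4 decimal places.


original_size = n_symbols * orig_bits = 5823 * 32 = 186336 bits
compressed_size = n_symbols * avg_code_len = 5823 * 9.71 = 56541.33 bits
ratio = original_size / compressed_size = 186336 / 56541.33 = 3.2956

Compression ratio = 3.2956


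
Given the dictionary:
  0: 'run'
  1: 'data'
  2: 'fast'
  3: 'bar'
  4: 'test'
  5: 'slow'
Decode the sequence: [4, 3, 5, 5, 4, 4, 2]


Look up each index in the dictionary:
  4 -> 'test'
  3 -> 'bar'
  5 -> 'slow'
  5 -> 'slow'
  4 -> 'test'
  4 -> 'test'
  2 -> 'fast'

Decoded: "test bar slow slow test test fast"


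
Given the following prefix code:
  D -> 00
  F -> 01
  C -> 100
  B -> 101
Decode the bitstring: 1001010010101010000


Decoding step by step:
Bits 100 -> C
Bits 101 -> B
Bits 00 -> D
Bits 101 -> B
Bits 01 -> F
Bits 01 -> F
Bits 00 -> D
Bits 00 -> D


Decoded message: CBDBFFDD


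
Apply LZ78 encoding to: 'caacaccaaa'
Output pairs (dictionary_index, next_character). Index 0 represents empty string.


LZ78 encoding steps:
Dictionary: {0: ''}
Step 1: w='' (idx 0), next='c' -> output (0, 'c'), add 'c' as idx 1
Step 2: w='' (idx 0), next='a' -> output (0, 'a'), add 'a' as idx 2
Step 3: w='a' (idx 2), next='c' -> output (2, 'c'), add 'ac' as idx 3
Step 4: w='ac' (idx 3), next='c' -> output (3, 'c'), add 'acc' as idx 4
Step 5: w='a' (idx 2), next='a' -> output (2, 'a'), add 'aa' as idx 5
Step 6: w='a' (idx 2), end of input -> output (2, '')


Encoded: [(0, 'c'), (0, 'a'), (2, 'c'), (3, 'c'), (2, 'a'), (2, '')]


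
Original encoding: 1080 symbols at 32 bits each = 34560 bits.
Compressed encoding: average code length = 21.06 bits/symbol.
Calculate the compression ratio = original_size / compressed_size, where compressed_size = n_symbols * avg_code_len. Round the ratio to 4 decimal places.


original_size = n_symbols * orig_bits = 1080 * 32 = 34560 bits
compressed_size = n_symbols * avg_code_len = 1080 * 21.06 = 22744.8 bits
ratio = original_size / compressed_size = 34560 / 22744.8 = 1.5195

Compression ratio = 1.5195


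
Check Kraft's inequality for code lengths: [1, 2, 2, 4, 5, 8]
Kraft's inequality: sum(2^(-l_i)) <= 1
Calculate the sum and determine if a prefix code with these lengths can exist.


Sum = 2^(-1) + 2^(-2) + 2^(-2) + 2^(-4) + 2^(-5) + 2^(-8)
    = 0.5 + 0.25 + 0.25 + 0.0625 + 0.03125 + 0.00390625
    = 281/256 = 1.09765625
Since 1.09765625 > 1, Kraft's inequality is NOT satisfied.
A prefix code with these lengths CANNOT exist.

Kraft sum = 1.09765625. Not satisfied.
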